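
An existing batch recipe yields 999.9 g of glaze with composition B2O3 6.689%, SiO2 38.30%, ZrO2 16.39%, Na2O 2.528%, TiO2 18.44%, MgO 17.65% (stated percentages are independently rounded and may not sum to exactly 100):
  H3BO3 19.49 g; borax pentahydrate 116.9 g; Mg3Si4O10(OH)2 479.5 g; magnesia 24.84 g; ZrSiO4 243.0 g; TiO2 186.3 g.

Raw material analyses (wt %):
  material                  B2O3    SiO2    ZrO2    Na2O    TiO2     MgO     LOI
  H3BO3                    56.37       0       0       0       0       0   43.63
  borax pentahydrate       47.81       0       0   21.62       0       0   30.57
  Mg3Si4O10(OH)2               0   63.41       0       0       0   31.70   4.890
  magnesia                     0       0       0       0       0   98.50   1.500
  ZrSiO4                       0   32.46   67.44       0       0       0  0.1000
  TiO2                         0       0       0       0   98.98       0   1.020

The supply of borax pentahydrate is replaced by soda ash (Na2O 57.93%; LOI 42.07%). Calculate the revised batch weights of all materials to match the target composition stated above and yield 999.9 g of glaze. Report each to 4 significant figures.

Revised batch per 999.9 g glaze:
  H3BO3: 118.7 g
  soda ash: 43.63 g
  Mg3Si4O10(OH)2: 479.5 g
  magnesia: 24.84 g
  ZrSiO4: 243.0 g
  TiO2: 186.3 g
Total batch = 1096 g; LOI loss = 96.11 g

Mid-chain values appear rounded to four significant figures in the working. All arithmetic maintains full float precision from start to finish; every reported value includes exactly one rounding; all derived quantities, including totals, the six compositions, LOI, glass mass, the yield, are rebuilt starting from the weights at 999.9 g of glass in full precision, exactly as printed in the problem or the answer.
Oxide mass targets, per 999.9 g glaze:
  B2O3: 6.689% × 999.9 = 66.88 g
  SiO2: 38.30% × 999.9 = 383.0 g
  ZrO2: 16.39% × 999.9 = 163.9 g
  Na2O: 2.528% × 999.9 = 25.28 g
  TiO2: 18.44% × 999.9 = 184.4 g
  MgO: 17.65% × 999.9 = 176.5 g
Balance tally, oxide-wise, on the weights just shown, against the basis in use (summed amounts equal target values given rounding of the digits):
  B2O3: 118.7·0.5637 = 66.91 g (target 66.88 g)
  SiO2: 479.5·0.6341 + 243.0·0.3246 = 382.9 g (target 383.0 g)
  ZrO2: 243.0·0.6744 = 163.9 g (target 163.9 g)
  Na2O: 43.63·0.5793 = 25.27 g (target 25.28 g)
  TiO2: 186.3·0.9898 = 184.4 g (target 184.4 g)
  MgO: 479.5·0.3170 + 24.84·0.9850 = 176.5 g (target 176.5 g)
Auditing the glass mass value: the batch minus its LOI: 999.9 g (the Σ of target masses is 999.9 g; basis as stated: 999.9 g — differing by rounding only).
Adding the batch up: Σ batch = 1096 g; ignition loss, Σ(batch × LOI) = 96.11 g; yield: glass divided by total = 91.23%.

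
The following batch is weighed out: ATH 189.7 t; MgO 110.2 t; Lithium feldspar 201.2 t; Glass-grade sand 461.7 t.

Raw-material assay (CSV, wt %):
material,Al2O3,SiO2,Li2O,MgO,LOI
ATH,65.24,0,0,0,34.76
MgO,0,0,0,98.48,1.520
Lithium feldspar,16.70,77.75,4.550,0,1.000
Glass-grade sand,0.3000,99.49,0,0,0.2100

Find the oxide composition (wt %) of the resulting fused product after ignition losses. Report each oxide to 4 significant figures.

Working values appear rounded to 4 significant digits on the page — all internal work maintains exact precision at every stage; every reported number includes exactly one rounding; all derived quantities are re-derived in exact precision (LOI, the four compositions, the yield, the totals, net glass mass) from the batch weights at 892.2 t of glass as set out in the problem or answer text.
Oxide masses out of the charge:
  Al2O3: 189.7·0.6524 + 201.2·0.1670 + 461.7·0.003000 = 158.7 t
  SiO2: 201.2·0.7775 + 461.7·0.9949 = 615.8 t
  Li2O: 201.2·0.04550 = 9.155 t
  MgO: 110.2·0.9848 = 108.5 t
LOI: 189.7·0.3476 + 110.2·0.01520 + 201.2·0.01000 + 461.7·0.002100 = 70.60 t
The glass mass, total less LOI, = 962.8 − 70.60 = 892.2 t (the oxide masses sum to this)
each oxide over glass, ×100, is wt %

Glass mass = 892.2 t (batch 962.8 − LOI 70.60).
Composition: Al2O3 17.79%, SiO2 69.02%, Li2O 1.026%, MgO 12.16%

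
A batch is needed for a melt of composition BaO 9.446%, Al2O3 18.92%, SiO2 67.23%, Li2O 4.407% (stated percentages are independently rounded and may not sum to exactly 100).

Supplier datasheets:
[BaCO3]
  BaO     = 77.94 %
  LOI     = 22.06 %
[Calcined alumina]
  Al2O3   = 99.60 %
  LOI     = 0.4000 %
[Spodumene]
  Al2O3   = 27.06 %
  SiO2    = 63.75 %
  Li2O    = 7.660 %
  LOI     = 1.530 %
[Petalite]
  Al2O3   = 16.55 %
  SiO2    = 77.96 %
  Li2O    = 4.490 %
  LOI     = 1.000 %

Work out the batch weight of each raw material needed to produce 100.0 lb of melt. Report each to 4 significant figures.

Values along the way are shown rounded to 4 significant figures within the worked lines — all internal work keeps full precision from start to finish. Each reported value is rounded exactly once; the derived quantities (LOI, glass mass, the totals, four oxide percentages, the yield) are recomputed in full float precision using the weight values at 100.0 lb of glass, as set out in problem or answer.
The oxide mass targets at 100.0 lb melt:
  BaO: 9.446% × 100.0 = 9.446 lb
  Al2O3: 18.92% × 100.0 = 18.92 lb
  SiO2: 67.23% × 100.0 = 67.23 lb
  Li2O: 4.407% × 100.0 = 4.407 lb
Sums-versus-targets review given the weights on record, relative to the basis at hand (each sum matches its target mass once rounding is allowed for):
  BaO: 12.12·0.7794 = 9.446 lb (target 9.446 lb)
  Al2O3: 2.845·0.9960 + 13.41·0.2706 + 75.27·0.1655 = 18.92 lb (target 18.92 lb)
  SiO2: 13.41·0.6375 + 75.27·0.7796 = 67.23 lb (target 67.23 lb)
  Li2O: 13.41·0.07660 + 75.27·0.04490 = 4.407 lb (target 4.407 lb)
Glass-mass closure: total charge less LOI = 100.0 lb (the targets, summed, come to 100.0 lb; with the basis standing at 100.0 lb — deltas are rounding alone).
Batch grand total — Σ batch = 103.6 lb; the LOI term Σ batch·LOI equals 3.643 lb; glass ÷ batch gives a yield of 96.49%.

Batch per 100.0 lb melt:
  BaCO3: 12.12 lb
  Calcined alumina: 2.845 lb
  Spodumene: 13.41 lb
  Petalite: 75.27 lb
Total batch = 103.6 lb; LOI loss = 3.643 lb; yield = 96.49%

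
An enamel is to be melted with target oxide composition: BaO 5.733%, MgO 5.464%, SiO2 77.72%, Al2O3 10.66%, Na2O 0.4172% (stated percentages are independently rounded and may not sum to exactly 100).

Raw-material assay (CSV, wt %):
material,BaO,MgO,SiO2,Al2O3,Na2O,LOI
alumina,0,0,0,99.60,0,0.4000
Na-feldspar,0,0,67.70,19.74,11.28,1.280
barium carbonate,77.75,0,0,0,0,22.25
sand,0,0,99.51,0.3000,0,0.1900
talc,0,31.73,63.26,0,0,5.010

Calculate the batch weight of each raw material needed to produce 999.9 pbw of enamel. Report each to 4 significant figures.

Batch per 999.9 pbw enamel:
  alumina: 97.74 pbw
  Na-feldspar: 36.98 pbw
  barium carbonate: 73.73 pbw
  sand: 646.3 pbw
  talc: 172.2 pbw
Total batch = 1027 pbw; LOI loss = 27.12 pbw; yield = 97.36%

Mid-chain values appear, rounded to four significant figures, across the worked steps; each numeric step holds full precision at each step; a single rounding yields each reported result — all derived quantities, which include the five compositions, glass mass, yield, totals, ignition loss, are recomputed at full float precision, exactly as shown in either problem or answer, starting from the weights for 999.9 pbw of glass.
Target masses of each oxide per 999.9 pbw enamel:
  BaO: 5.733% × 999.9 = 57.32 pbw
  MgO: 5.464% × 999.9 = 54.63 pbw
  SiO2: 77.72% × 999.9 = 777.1 pbw
  Al2O3: 10.66% × 999.9 = 106.6 pbw
  Na2O: 0.4172% × 999.9 = 4.172 pbw
Checking each oxide sum working from each reported weight, under the basis named above (oxide sums agree with the targets once rounding is allowed for):
  BaO: 73.73·0.7775 = 57.33 pbw (target 57.32 pbw)
  MgO: 172.2·0.3173 = 54.64 pbw (target 54.63 pbw)
  SiO2: 36.98·0.6770 + 646.3·0.9951 + 172.2·0.6326 = 777.1 pbw (target 777.1 pbw)
  Al2O3: 97.74·0.9960 + 36.98·0.1974 + 646.3·0.003000 = 106.6 pbw (target 106.6 pbw)
  Na2O: 36.98·0.1128 = 4.171 pbw (target 4.172 pbw)
Glass-mass sanity pass: total batch − LOI = 999.8 pbw (the targets, summed, come to 999.8 pbw; the stated basis being 999.9 pbw — any gap is answer rounding).
Batch total: Σ batch = 1027 pbw; loss to ignition Σ batch·LOI = 27.12 pbw; yield, glass over the total, = 97.36%.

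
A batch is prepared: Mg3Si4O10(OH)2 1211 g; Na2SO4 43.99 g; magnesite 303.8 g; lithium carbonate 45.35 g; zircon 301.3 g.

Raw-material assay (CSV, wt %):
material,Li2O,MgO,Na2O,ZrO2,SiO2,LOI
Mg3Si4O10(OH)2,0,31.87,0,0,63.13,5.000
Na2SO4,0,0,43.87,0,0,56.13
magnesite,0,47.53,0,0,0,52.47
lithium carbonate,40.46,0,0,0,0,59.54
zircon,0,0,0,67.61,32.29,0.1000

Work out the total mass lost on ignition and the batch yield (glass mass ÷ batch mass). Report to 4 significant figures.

LOI loss = 271.9 g; glass = 1633 g; yield = 85.73%

Intermediates are shown, rounded to four significant figures, as written. All arithmetic runs at full float precision throughout. A single rounding finalizes each reported number — derived quantities (the yield, glass mass, ignition loss, five oxide percentages, the totals) are rebuilt at full float precision from the batch weights per 1633 g of glass, as given in the question or the answer.
Per-material ignition loss:
  Mg3Si4O10(OH)2: 1211 × 0.05000 = 60.55 g
  Na2SO4: 43.99 × 0.5613 = 24.69 g
  magnesite: 303.8 × 0.5247 = 159.4 g
  lithium carbonate: 45.35 × 0.5954 = 27.00 g
  zircon: 301.3 × 0.001000 = 0.3013 g
Total LOI = 271.9 g
Glass = batch − LOI = 1905 − 271.9 = 1633 g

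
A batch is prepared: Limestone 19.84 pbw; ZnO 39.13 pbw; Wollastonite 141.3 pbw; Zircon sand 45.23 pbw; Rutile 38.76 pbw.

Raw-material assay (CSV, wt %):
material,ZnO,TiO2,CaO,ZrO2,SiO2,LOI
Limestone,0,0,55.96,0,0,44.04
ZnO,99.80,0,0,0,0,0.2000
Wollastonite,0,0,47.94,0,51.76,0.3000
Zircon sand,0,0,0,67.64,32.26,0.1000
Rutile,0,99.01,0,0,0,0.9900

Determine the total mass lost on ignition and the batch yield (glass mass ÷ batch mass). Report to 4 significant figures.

All arithmetic keeps full float precision from first step to last — mid-chain values are printed rounded to four significant digits when written out; each reported number takes exactly one rounding — all derived quantities (the five compositions, totals, LOI, the yield, glass mass) are recomputed using the weight values on 274.6 pbw of glass in full float precision, exactly as shown in question or answer.
Per-material ignition loss:
  Limestone: 19.84 × 0.4404 = 8.738 pbw
  ZnO: 39.13 × 0.002000 = 0.07826 pbw
  Wollastonite: 141.3 × 0.003000 = 0.4239 pbw
  Zircon sand: 45.23 × 0.001000 = 0.04523 pbw
  Rutile: 38.76 × 0.009900 = 0.3837 pbw
Total LOI = 9.669 pbw
Glass = batch − LOI = 284.3 − 9.669 = 274.6 pbw

LOI loss = 9.669 pbw; glass = 274.6 pbw; yield = 96.60%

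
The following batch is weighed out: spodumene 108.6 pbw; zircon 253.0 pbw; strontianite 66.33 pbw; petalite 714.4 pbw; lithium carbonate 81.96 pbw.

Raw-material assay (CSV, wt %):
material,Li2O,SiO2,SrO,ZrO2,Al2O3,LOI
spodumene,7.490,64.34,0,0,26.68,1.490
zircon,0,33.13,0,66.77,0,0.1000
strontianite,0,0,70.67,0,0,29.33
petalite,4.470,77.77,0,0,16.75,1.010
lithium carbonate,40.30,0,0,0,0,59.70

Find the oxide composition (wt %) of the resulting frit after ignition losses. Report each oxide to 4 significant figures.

Glass mass = 1147 pbw (batch 1224 − LOI 77.47).
Composition: Li2O 6.374%, SiO2 61.85%, SrO 4.087%, ZrO2 14.73%, Al2O3 12.96%

Working values are shown rounded to four significant digits at each printed step. All internal work keeps full float precision end to end. Exactly one rounding is applied to every reported figure. The derived quantities, including ignition loss, glass mass, the yield, the five compositions, the totals, are carried from the batch weights on 1147 pbw of glass at full float precision, precisely as stated by question or answer.
Oxide-by-oxide delivered mass:
  Li2O: 108.6·0.07490 + 714.4·0.04470 + 81.96·0.4030 = 73.10 pbw
  SiO2: 108.6·0.6434 + 253.0·0.3313 + 714.4·0.7777 = 709.3 pbw
  SrO: 66.33·0.7067 = 46.88 pbw
  ZrO2: 253.0·0.6677 = 168.9 pbw
  Al2O3: 108.6·0.2668 + 714.4·0.1675 = 148.6 pbw
LOI: 108.6·0.01490 + 253.0·0.001000 + 66.33·0.2933 + 714.4·0.01010 + 81.96·0.5970 = 77.47 pbw
batch − LOI leaves glass = 1224 − 77.47 = 1147 pbw (= the summed oxide contributions)
oxide / glass × 100 gives the wt %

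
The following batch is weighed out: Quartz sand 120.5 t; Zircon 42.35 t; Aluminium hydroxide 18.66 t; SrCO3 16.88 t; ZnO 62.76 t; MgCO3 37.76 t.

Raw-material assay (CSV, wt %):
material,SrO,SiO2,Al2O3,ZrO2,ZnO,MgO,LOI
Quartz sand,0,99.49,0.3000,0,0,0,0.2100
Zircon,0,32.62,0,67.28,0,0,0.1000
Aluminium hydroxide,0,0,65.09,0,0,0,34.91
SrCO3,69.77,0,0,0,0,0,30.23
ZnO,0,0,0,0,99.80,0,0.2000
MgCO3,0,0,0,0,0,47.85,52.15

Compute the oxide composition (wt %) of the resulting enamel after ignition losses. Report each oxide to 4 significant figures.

Glass mass = 267.2 t (batch 298.9 − LOI 31.73).
Composition: SrO 4.408%, SiO2 50.04%, Al2O3 4.681%, ZrO2 10.66%, ZnO 23.44%, MgO 6.763%

All internal work holds exact precision through every step. Intermediates are shown (rounded to 4 significant digits) as written; every reported figure is rounded just once. The derived quantities are re-derived from the weighed amounts per 267.2 t of glass in full precision (net glass mass, totals, the yield, ignition loss, the six compositions), as quoted within the question or the answer.
Delivered oxide masses:
  SrO: 16.88·0.6977 = 11.78 t
  SiO2: 120.5·0.9949 + 42.35·0.3262 = 133.7 t
  Al2O3: 120.5·0.003000 + 18.66·0.6509 = 12.51 t
  ZrO2: 42.35·0.6728 = 28.49 t
  ZnO: 62.76·0.9980 = 62.63 t
  MgO: 37.76·0.4785 = 18.07 t
LOI: 120.5·0.002100 + 42.35·0.001000 + 18.66·0.3491 + 16.88·0.3023 + 62.76·0.002000 + 37.76·0.5215 = 31.73 t
Resulting glass, batch − LOI: 298.9 − 31.73 = 267.2 t (consistent with Σ oxide mass)
percent by weight: oxide/glass ×100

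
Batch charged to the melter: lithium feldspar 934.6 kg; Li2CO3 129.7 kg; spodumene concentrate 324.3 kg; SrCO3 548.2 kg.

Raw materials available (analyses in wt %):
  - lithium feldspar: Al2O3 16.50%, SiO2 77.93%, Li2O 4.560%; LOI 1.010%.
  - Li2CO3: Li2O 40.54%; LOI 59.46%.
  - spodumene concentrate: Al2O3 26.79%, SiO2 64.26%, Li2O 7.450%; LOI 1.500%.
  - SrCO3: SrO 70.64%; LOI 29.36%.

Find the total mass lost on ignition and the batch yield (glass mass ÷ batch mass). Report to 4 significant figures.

LOI loss = 252.4 kg; glass = 1684 kg; yield = 86.97%

Rounding to 4 significant figures applies to every working value as displayed. Each numeric step runs at exact precision from first step to last; each reported figure is rounded once only. All derived quantities (yield, totals, the four compositions, ignition loss, glass mass) are recomputed in full float precision using the weight values per 1684 kg of glass as given in problem or answer.
LOI of each material in turn:
  lithium feldspar: 934.6 × 0.01010 = 9.439 kg
  Li2CO3: 129.7 × 0.5946 = 77.12 kg
  spodumene concentrate: 324.3 × 0.01500 = 4.864 kg
  SrCO3: 548.2 × 0.2936 = 161.0 kg
Total LOI = 252.4 kg
Glass = batch − LOI = 1937 − 252.4 = 1684 kg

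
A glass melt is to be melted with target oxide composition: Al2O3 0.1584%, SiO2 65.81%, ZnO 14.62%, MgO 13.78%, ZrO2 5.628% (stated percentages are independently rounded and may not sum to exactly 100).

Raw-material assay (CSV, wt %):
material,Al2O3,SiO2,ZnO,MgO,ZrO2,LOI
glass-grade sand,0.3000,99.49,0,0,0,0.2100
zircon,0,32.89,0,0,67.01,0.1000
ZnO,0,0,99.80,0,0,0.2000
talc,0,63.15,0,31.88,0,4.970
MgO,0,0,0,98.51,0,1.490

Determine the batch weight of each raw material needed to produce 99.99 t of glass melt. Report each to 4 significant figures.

Batch per 99.99 t glass melt:
  glass-grade sand: 52.79 t
  zircon: 8.398 t
  ZnO: 14.65 t
  talc: 16.65 t
  MgO: 8.598 t
Total batch = 101.1 t; LOI loss = 1.104 t; yield = 98.91%

The whole derivation maintains full float precision at every stage. The intermediate values appear, with 4-significant-digit rounding, as written. Every reported number is rounded exactly once — the derived quantities, including the yield, LOI, the five compositions, glass mass, totals, are re-derived starting from the weights on 99.99 t of glass in full float precision, exactly as shown in either problem or answer.
Per-oxide target masses for 99.99 t glass melt:
  Al2O3: 0.1584% × 99.99 = 0.1584 t
  SiO2: 65.81% × 99.99 = 65.80 t
  ZnO: 14.62% × 99.99 = 14.62 t
  MgO: 13.78% × 99.99 = 13.78 t
  ZrO2: 5.628% × 99.99 = 5.627 t
Checking each oxide sum from the weights as reported, for the quoted basis mass (target by target, the sums agree once rounding is allowed for):
  Al2O3: 52.79·0.003000 = 0.1584 t (target 0.1584 t)
  SiO2: 52.79·0.9949 + 8.398·0.3289 + 16.65·0.6315 = 65.80 t (target 65.80 t)
  ZnO: 14.65·0.9980 = 14.62 t (target 14.62 t)
  MgO: 16.65·0.3188 + 8.598·0.9851 = 13.78 t (target 13.78 t)
  ZrO2: 8.398·0.6701 = 5.627 t (target 5.627 t)
The glass-mass cross-check: total charge less LOI = 99.98 t (the Σ of target masses is 99.99 t; the stated basis being 99.99 t — a pure rounding effect).
Whole-batch sum: Σ batch = 101.1 t; ignition loss, Σ(batch × LOI) = 1.104 t; glass ÷ batch gives a yield of 98.91%.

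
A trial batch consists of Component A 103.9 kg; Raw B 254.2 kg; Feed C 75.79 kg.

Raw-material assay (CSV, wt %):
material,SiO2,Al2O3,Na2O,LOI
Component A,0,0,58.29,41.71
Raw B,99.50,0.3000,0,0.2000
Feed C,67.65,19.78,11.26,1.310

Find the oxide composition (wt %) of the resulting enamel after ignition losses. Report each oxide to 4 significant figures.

The intermediate values appear rounded off to 4 significant figures alongside each step. Every computation keeps full float precision in every operation; every reported number is rounded a single time; derived quantities are computed starting from the weights at 389.1 kg of glass in full float precision (net glass mass, yield, totals, ignition loss, three oxide percentages), as written in either problem or answer.
Per-oxide mass from batch:
  SiO2: 254.2·0.9950 + 75.79·0.6765 = 304.2 kg
  Al2O3: 254.2·0.003000 + 75.79·0.1978 = 15.75 kg
  Na2O: 103.9·0.5829 + 75.79·0.1126 = 69.10 kg
LOI: 103.9·0.4171 + 254.2·0.002000 + 75.79·0.01310 = 44.84 kg
Glass mass = batch − LOI = 433.9 − 44.84 = 389.1 kg (matching Σ of the oxides)
oxide / glass × 100 gives the wt %

Glass mass = 389.1 kg (batch 433.9 − LOI 44.84).
Composition: SiO2 78.19%, Al2O3 4.049%, Na2O 17.76%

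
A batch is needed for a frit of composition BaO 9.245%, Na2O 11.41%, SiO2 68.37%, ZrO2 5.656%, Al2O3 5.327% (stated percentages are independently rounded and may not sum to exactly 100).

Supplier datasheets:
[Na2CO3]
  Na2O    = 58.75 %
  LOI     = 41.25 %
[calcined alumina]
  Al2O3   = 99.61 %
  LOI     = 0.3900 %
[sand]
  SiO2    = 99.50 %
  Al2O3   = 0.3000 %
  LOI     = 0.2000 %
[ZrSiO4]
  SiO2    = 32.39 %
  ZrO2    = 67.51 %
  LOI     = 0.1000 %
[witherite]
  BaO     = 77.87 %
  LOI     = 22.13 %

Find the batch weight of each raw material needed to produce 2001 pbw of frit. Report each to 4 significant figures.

The working math holds exact precision from first step to last — in-progress results appear, rounded to 4 significant digits, as written; each reported value is rounded once only — the derived quantities (five oxide percentages, net glass mass, the totals, yield, LOI) are computed in full float precision using the weight values at 2001 pbw of glass as set out in either problem or answer.
Oxide-by-oxide targets in 2001 pbw frit:
  BaO: 9.245% × 2001 = 185.0 pbw
  Na2O: 11.41% × 2001 = 228.3 pbw
  SiO2: 68.37% × 2001 = 1368 pbw
  ZrO2: 5.656% × 2001 = 113.2 pbw
  Al2O3: 5.327% × 2001 = 106.6 pbw
Checking each oxide sum working from each reported weight, against the basis in use (every target is met by its sum once rounding is allowed for):
  BaO: 237.6·0.7787 = 185.0 pbw (target 185.0 pbw)
  Na2O: 388.6·0.5875 = 228.3 pbw (target 228.3 pbw)
  SiO2: 1320·0.9950 + 167.6·0.3239 = 1368 pbw (target 1368 pbw)
  ZrO2: 167.6·0.6751 = 113.1 pbw (target 113.2 pbw)
  Al2O3: 103.0·0.9961 + 1320·0.003000 = 106.6 pbw (target 106.6 pbw)
Mass balance on the glass: batch Σ − ignition loss = 2001 pbw (oxide target masses add up to 2001 pbw; basis as stated: 2001 pbw — deltas are rounding alone).
Adding the batch up: Σ batch = 2217 pbw; Σ batch·LOI gives LOI loss = 216.1 pbw; yield = glass ÷ total batch = 90.25%.

Batch per 2001 pbw frit:
  Na2CO3: 388.6 pbw
  calcined alumina: 103.0 pbw
  sand: 1320 pbw
  ZrSiO4: 167.6 pbw
  witherite: 237.6 pbw
Total batch = 2217 pbw; LOI loss = 216.1 pbw; yield = 90.25%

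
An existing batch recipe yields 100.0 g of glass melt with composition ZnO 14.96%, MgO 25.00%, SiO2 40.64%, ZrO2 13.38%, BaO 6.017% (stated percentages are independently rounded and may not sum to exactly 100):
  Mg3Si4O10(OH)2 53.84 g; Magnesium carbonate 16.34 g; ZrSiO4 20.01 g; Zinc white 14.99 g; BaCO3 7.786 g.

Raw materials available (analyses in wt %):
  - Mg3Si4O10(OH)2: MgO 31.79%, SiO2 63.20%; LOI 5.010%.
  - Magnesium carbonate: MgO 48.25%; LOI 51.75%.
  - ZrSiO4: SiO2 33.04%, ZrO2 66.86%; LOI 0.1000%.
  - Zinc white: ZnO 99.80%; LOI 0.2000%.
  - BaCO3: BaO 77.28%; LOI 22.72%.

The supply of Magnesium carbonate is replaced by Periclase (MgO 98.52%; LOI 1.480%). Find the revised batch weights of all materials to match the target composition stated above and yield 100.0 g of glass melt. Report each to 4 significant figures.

Revised batch per 100.0 g glass melt:
  Mg3Si4O10(OH)2: 53.84 g
  Periclase: 8.002 g
  ZrSiO4: 20.01 g
  Zinc white: 14.99 g
  BaCO3: 7.786 g
Total batch = 104.6 g; LOI loss = 4.635 g

The whole derivation maintains exact precision from first step to last. Working values are printed, rounded to four significant digits, in the printout — each reported value takes just one rounding. The derived quantities, including the five compositions, the totals, yield, LOI, net glass mass, are carried from the batch weights on 100.0 g of glass at full float precision, as they appear in the question or the answer.
Per-oxide target masses for 100.0 g glass melt:
  ZnO: 14.96% × 100.0 = 14.96 g
  MgO: 25.00% × 100.0 = 25.00 g
  SiO2: 40.64% × 100.0 = 40.64 g
  ZrO2: 13.38% × 100.0 = 13.38 g
  BaO: 6.017% × 100.0 = 6.017 g
Checking each oxide sum working from each reported weight, relative to the basis at hand (summed amounts equal target values modulo rounding of the values):
  ZnO: 14.99·0.9980 = 14.96 g (target 14.96 g)
  MgO: 53.84·0.3179 + 8.002·0.9852 = 25.00 g (target 25.00 g)
  SiO2: 53.84·0.6320 + 20.01·0.3304 = 40.64 g (target 40.64 g)
  ZrO2: 20.01·0.6686 = 13.38 g (target 13.38 g)
  BaO: 7.786·0.7728 = 6.017 g (target 6.017 g)
Auditing the glass mass value: net batch after ignition = 99.99 g (the targets, summed, come to 100.0 g; stated basis 100.0 g — a pure rounding effect).
Total batch = Σ batch = 104.6 g; the LOI term Σ batch·LOI equals 4.635 g; as yield: glass ÷ batch → 95.57%.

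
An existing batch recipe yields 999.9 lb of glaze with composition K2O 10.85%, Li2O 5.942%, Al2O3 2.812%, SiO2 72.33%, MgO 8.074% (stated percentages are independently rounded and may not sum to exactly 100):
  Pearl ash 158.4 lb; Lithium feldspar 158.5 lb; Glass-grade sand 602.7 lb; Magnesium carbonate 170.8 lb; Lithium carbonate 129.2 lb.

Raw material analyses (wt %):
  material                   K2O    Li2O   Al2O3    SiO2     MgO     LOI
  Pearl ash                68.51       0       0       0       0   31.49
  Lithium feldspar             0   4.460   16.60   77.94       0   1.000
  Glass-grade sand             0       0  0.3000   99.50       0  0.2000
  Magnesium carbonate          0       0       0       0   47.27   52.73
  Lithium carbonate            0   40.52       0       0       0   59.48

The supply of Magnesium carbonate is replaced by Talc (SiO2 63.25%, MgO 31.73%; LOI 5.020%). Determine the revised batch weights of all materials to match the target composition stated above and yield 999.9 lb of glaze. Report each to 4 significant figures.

The whole derivation carries full float precision throughout. The intermediate values appear, rounded to four significant digits, alongside each step. Every reported figure takes a single rounding; derived quantities are rebuilt from the weighed amounts at 999.9 lb of glass in full float precision (the yield, five oxide percentages, the totals, net glass mass, ignition loss) as given in question or answer.
Target oxide masses per 999.9 lb glaze:
  K2O: 10.85% × 999.9 = 108.5 lb
  Li2O: 5.942% × 999.9 = 59.41 lb
  Al2O3: 2.812% × 999.9 = 28.12 lb
  SiO2: 72.33% × 999.9 = 723.2 lb
  MgO: 8.074% × 999.9 = 80.73 lb
Checking each oxide sum working from each reported weight, under the basis named above (each sum matches its target mass net of answer rounding effects):
  K2O: 158.4·0.6851 = 108.5 lb (target 108.5 lb)
  Li2O: 161.5·0.04460 + 128.9·0.4052 = 59.43 lb (target 59.41 lb)
  Al2O3: 161.5·0.1660 + 438.7·0.003000 = 28.13 lb (target 28.12 lb)
  SiO2: 161.5·0.7794 + 438.7·0.9950 + 254.4·0.6325 = 723.3 lb (target 723.2 lb)
  MgO: 254.4·0.3173 = 80.72 lb (target 80.73 lb)
Glass mass check: whole batch net of LOI = 1000 lb (the targets, summed, come to 1000 lb; stated basis 999.9 lb — deltas are rounding alone).
Summing the batch: Σ batch = 1142 lb; ignition loss, Σ(batch × LOI) = 141.8 lb; the yield ratio, glass ÷ batch: 87.58%.

Revised batch per 999.9 lb glaze:
  Pearl ash: 158.4 lb
  Lithium feldspar: 161.5 lb
  Glass-grade sand: 438.7 lb
  Talc: 254.4 lb
  Lithium carbonate: 128.9 lb
Total batch = 1142 lb; LOI loss = 141.8 lb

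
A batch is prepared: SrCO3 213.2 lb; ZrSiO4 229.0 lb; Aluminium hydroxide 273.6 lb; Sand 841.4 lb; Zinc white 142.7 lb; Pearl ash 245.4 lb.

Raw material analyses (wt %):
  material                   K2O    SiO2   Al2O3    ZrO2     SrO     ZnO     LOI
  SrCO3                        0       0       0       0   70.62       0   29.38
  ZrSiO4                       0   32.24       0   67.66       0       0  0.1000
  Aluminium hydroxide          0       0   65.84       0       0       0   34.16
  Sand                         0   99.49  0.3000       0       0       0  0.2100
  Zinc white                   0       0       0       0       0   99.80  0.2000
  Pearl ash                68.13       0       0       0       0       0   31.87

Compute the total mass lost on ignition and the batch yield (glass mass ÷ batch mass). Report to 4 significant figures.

LOI loss = 236.6 lb; glass = 1709 lb; yield = 87.84%

The working math carries full precision at each step. In-progress results are displayed, with 4-significant-digit rounding, at each printed step — every reported result takes a single rounding. The derived quantities (the yield, net glass mass, LOI, totals, six oxide percentages) are carried at exact precision starting from the weights at 1709 lb of glass, as they appear in the problem or the answer.
Per-material ignition loss:
  SrCO3: 213.2 × 0.2938 = 62.64 lb
  ZrSiO4: 229.0 × 0.001000 = 0.2290 lb
  Aluminium hydroxide: 273.6 × 0.3416 = 93.46 lb
  Sand: 841.4 × 0.002100 = 1.767 lb
  Zinc white: 142.7 × 0.002000 = 0.2854 lb
  Pearl ash: 245.4 × 0.3187 = 78.21 lb
Total LOI = 236.6 lb
Glass = batch − LOI = 1945 − 236.6 = 1709 lb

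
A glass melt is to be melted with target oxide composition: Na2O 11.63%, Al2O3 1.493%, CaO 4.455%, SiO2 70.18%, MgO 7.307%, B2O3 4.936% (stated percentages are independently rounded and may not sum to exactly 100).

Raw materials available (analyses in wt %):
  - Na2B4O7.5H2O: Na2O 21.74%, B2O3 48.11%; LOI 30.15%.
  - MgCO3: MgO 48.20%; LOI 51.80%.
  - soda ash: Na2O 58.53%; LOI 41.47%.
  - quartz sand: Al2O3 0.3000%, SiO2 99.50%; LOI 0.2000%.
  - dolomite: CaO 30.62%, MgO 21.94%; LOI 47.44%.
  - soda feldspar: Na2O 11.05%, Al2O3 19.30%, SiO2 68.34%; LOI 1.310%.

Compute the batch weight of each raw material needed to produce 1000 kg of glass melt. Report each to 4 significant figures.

The working math keeps full float precision from first step to last — working values are printed rounded to 4 significant figures across the worked steps — each reported number is rounded once only. All derived quantities (the totals, ignition loss, six oxide percentages, net glass mass, yield) are carried in full precision using the weight values for 1000 kg of glass, as they appear in problem or answer.
The oxide mass targets at 1000 kg glass melt:
  Na2O: 11.63% × 1000 = 116.3 kg
  Al2O3: 1.493% × 1000 = 14.93 kg
  CaO: 4.455% × 1000 = 44.55 kg
  SiO2: 70.18% × 1000 = 701.8 kg
  MgO: 7.307% × 1000 = 73.07 kg
  B2O3: 4.936% × 1000 = 49.36 kg
Oxide-by-oxide audit using the reported weights, on the stated basis (delivered sums recover each target net of answer rounding effects):
  Na2O: 102.6·0.2174 + 147.9·0.5853 + 67.11·0.1105 = 116.3 kg (target 116.3 kg)
  Al2O3: 659.2·0.003000 + 67.11·0.1930 = 14.93 kg (target 14.93 kg)
  CaO: 145.5·0.3062 = 44.55 kg (target 44.55 kg)
  SiO2: 659.2·0.9950 + 67.11·0.6834 = 701.8 kg (target 701.8 kg)
  MgO: 85.37·0.4820 + 145.5·0.2194 = 73.07 kg (target 73.07 kg)
  B2O3: 102.6·0.4811 = 49.36 kg (target 49.36 kg)
Consistency of the glass mass: total batch − LOI = 1000 kg (the Σ of target masses is 1000 kg; the stated basis being 1000 kg — any gap is answer rounding).
Whole-batch sum: Σ batch = 1208 kg; loss to ignition Σ batch·LOI = 207.7 kg; yield, glass over the total, = 82.80%.

Batch per 1000 kg glass melt:
  Na2B4O7.5H2O: 102.6 kg
  MgCO3: 85.37 kg
  soda ash: 147.9 kg
  quartz sand: 659.2 kg
  dolomite: 145.5 kg
  soda feldspar: 67.11 kg
Total batch = 1208 kg; LOI loss = 207.7 kg; yield = 82.80%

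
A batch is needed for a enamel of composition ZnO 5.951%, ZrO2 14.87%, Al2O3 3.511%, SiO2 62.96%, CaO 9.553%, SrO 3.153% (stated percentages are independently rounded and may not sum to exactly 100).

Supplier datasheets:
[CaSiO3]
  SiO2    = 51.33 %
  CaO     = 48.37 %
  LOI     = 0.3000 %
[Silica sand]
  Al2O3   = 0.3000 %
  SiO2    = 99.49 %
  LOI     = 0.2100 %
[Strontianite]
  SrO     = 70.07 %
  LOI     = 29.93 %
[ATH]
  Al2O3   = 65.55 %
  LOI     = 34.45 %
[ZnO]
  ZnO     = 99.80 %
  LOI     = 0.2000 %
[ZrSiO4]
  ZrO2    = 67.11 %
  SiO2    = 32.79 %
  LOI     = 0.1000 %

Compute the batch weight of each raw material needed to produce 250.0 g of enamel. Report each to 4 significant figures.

Batch per 250.0 g enamel:
  CaSiO3: 49.37 g
  Silica sand: 114.5 g
  Strontianite: 11.25 g
  ATH: 12.87 g
  ZnO: 14.91 g
  ZrSiO4: 55.39 g
Total batch = 258.3 g; LOI loss = 8.275 g; yield = 96.80%

Every computation runs at exact precision end to end; working values appear, rounded to four significant figures, when written out; exactly one rounding goes into every reported result — all derived quantities are re-derived in full float precision (the totals, ignition loss, the yield, glass mass, six oxide percentages) starting from the weights on 250.0 g of glass exactly as shown in the problem or the answer.
Per-oxide target masses for 250.0 g enamel:
  ZnO: 5.951% × 250.0 = 14.88 g
  ZrO2: 14.87% × 250.0 = 37.17 g
  Al2O3: 3.511% × 250.0 = 8.778 g
  SiO2: 62.96% × 250.0 = 157.4 g
  CaO: 9.553% × 250.0 = 23.88 g
  SrO: 3.153% × 250.0 = 7.882 g
Checking each oxide sum from the weights as reported, per the basis as stated (target by target, the sums agree up to rounding of the answer):
  ZnO: 14.91·0.9980 = 14.88 g (target 14.88 g)
  ZrO2: 55.39·0.6711 = 37.17 g (target 37.17 g)
  Al2O3: 114.5·0.003000 + 12.87·0.6555 = 8.780 g (target 8.778 g)
  SiO2: 49.37·0.5133 + 114.5·0.9949 + 55.39·0.3279 = 157.4 g (target 157.4 g)
  CaO: 49.37·0.4837 = 23.88 g (target 23.88 g)
  SrO: 11.25·0.7007 = 7.883 g (target 7.882 g)
Glass-mass sanity pass: batch total minus LOI = 250.0 g (oxide target masses add up to 250.0 g; against the stated basis, 250.0 g — gaps are rounding artifacts).
Whole-batch sum: Σ batch = 258.3 g; the LOI term Σ batch·LOI equals 8.275 g; the yield ratio, glass ÷ batch: 96.80%.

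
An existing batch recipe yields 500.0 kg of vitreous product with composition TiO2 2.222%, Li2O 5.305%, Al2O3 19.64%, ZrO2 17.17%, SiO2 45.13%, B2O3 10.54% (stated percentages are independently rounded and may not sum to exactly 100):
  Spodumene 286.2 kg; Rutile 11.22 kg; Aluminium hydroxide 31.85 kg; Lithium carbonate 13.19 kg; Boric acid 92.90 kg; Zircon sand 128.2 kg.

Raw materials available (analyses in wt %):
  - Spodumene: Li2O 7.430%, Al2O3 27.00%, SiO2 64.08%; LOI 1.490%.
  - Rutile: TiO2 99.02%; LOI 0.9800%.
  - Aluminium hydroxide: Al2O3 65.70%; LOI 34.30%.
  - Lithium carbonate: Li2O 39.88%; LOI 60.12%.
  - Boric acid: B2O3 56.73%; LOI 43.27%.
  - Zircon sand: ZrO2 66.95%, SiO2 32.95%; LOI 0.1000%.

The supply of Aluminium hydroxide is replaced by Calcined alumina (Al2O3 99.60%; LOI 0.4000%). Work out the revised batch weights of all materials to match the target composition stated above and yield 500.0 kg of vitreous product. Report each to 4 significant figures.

Revised batch per 500.0 kg vitreous product:
  Spodumene: 286.2 kg
  Rutile: 11.22 kg
  Calcined alumina: 21.01 kg
  Lithium carbonate: 13.19 kg
  Boric acid: 92.90 kg
  Zircon sand: 128.2 kg
Total batch = 552.7 kg; LOI loss = 52.71 kg

Every computation runs at exact precision throughout. The intermediate values are displayed (rounded to 4 significant figures) between the steps. Each reported result carries a single rounding; the derived quantities are recomputed using the weight values for 500.0 kg of glass at full precision (net glass mass, six oxide percentages, the totals, ignition loss, yield), as written in the problem or the answer.
Oxide mass targets, per 500.0 kg vitreous product:
  TiO2: 2.222% × 500.0 = 11.11 kg
  Li2O: 5.305% × 500.0 = 26.52 kg
  Al2O3: 19.64% × 500.0 = 98.20 kg
  ZrO2: 17.17% × 500.0 = 85.85 kg
  SiO2: 45.13% × 500.0 = 225.6 kg
  B2O3: 10.54% × 500.0 = 52.70 kg
Oxide-by-oxide audit applying the batch weights above, for the quoted basis mass (sum by sum, the targets are met given rounding of the digits):
  TiO2: 11.22·0.9902 = 11.11 kg (target 11.11 kg)
  Li2O: 286.2·0.07430 + 13.19·0.3988 = 26.52 kg (target 26.52 kg)
  Al2O3: 286.2·0.2700 + 21.01·0.9960 = 98.20 kg (target 98.20 kg)
  ZrO2: 128.2·0.6695 = 85.83 kg (target 85.85 kg)
  SiO2: 286.2·0.6408 + 128.2·0.3295 = 225.6 kg (target 225.6 kg)
  B2O3: 92.90·0.5673 = 52.70 kg (target 52.70 kg)
Glass-mass closure: batch total minus LOI = 500.0 kg (the Σ of target masses is 500.0 kg; with the basis standing at 500.0 kg — deltas are rounding alone).
Total batch = Σ batch = 552.7 kg; LOI removed, Σ of batch·LOI: 52.71 kg; the yield ratio, glass ÷ batch: 90.46%.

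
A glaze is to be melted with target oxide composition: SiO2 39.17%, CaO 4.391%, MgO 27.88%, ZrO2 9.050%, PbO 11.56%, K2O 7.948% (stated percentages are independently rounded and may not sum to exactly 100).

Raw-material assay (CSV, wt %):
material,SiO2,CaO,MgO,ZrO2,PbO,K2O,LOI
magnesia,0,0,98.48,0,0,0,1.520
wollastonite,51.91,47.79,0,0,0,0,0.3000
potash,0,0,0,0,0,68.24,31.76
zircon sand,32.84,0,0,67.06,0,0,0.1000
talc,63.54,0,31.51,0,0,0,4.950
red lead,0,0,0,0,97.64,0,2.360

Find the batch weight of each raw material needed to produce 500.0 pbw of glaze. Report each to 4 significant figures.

Batch per 500.0 pbw glaze:
  magnesia: 66.10 pbw
  wollastonite: 45.94 pbw
  potash: 58.24 pbw
  zircon sand: 67.48 pbw
  talc: 235.8 pbw
  red lead: 59.20 pbw
Total batch = 532.8 pbw; LOI loss = 32.78 pbw; yield = 93.85%

The working math runs at full precision throughout — intermediates appear rounded to 4 significant figures; exactly one rounding is applied to every reported figure; all derived quantities, including six oxide percentages, totals, net glass mass, ignition loss, yield, are carried starting from the weights at 500.0 pbw of glass in full float precision as they appear in question or answer.
Oxide-by-oxide targets in 500.0 pbw glaze:
  SiO2: 39.17% × 500.0 = 195.8 pbw
  CaO: 4.391% × 500.0 = 21.96 pbw
  MgO: 27.88% × 500.0 = 139.4 pbw
  ZrO2: 9.050% × 500.0 = 45.25 pbw
  PbO: 11.56% × 500.0 = 57.80 pbw
  K2O: 7.948% × 500.0 = 39.74 pbw
Sums-versus-targets review given the weights on record, versus the basis set out (each sum matches its target mass net of answer rounding effects):
  SiO2: 45.94·0.5191 + 67.48·0.3284 + 235.8·0.6354 = 195.8 pbw (target 195.8 pbw)
  CaO: 45.94·0.4779 = 21.95 pbw (target 21.96 pbw)
  MgO: 66.10·0.9848 + 235.8·0.3151 = 139.4 pbw (target 139.4 pbw)
  ZrO2: 67.48·0.6706 = 45.25 pbw (target 45.25 pbw)
  PbO: 59.20·0.9764 = 57.80 pbw (target 57.80 pbw)
  K2O: 58.24·0.6824 = 39.74 pbw (target 39.74 pbw)
Mass balance on the glass: net batch after ignition = 500.0 pbw (the Σ of target masses is 500.0 pbw; stated basis 500.0 pbw — rounding explains the deltas).
Whole-batch sum: Σ batch = 532.8 pbw; LOI loss = Σ batch·LOI = 32.78 pbw; yield = glass ÷ total batch = 93.85%.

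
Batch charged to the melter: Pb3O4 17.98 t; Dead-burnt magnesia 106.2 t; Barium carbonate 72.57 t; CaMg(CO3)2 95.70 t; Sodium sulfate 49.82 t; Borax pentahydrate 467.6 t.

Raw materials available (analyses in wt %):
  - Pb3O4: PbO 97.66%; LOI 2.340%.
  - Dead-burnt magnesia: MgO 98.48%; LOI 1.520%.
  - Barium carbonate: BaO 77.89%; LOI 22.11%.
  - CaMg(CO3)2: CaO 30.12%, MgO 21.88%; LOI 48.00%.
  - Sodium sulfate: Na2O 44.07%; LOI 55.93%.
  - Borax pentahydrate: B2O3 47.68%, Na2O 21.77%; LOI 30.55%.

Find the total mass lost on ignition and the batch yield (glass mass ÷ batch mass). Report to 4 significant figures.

The working math carries full precision at all times; the intermediate values are displayed rounded to four significant digits at each printed step — exactly one rounding lands on each reported number — the derived quantities, which include totals, net glass mass, LOI, the six compositions, yield, are carried at exact precision, precisely as stated by question or answer, from the weighed amounts at 575.1 t of glass.
Loss on ignition, line by line:
  Pb3O4: 17.98 × 0.02340 = 0.4207 t
  Dead-burnt magnesia: 106.2 × 0.01520 = 1.614 t
  Barium carbonate: 72.57 × 0.2211 = 16.05 t
  CaMg(CO3)2: 95.70 × 0.4800 = 45.94 t
  Sodium sulfate: 49.82 × 0.5593 = 27.86 t
  Borax pentahydrate: 467.6 × 0.3055 = 142.9 t
Total LOI = 234.7 t
Glass = batch − LOI = 809.9 − 234.7 = 575.1 t

LOI loss = 234.7 t; glass = 575.1 t; yield = 71.02%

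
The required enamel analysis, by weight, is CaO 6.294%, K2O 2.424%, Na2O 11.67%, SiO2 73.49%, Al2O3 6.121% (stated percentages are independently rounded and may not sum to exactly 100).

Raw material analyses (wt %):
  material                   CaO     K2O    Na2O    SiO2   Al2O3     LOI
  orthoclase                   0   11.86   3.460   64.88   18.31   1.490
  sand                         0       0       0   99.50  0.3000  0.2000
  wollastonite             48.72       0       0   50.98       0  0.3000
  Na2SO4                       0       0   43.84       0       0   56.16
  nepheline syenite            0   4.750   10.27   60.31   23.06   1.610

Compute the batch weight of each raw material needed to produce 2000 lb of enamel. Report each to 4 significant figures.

Batch per 2000 lb enamel:
  orthoclase: 295.1 lb
  sand: 980.4 lb
  wollastonite: 258.4 lb
  Na2SO4: 442.6 lb
  nepheline syenite: 283.8 lb
Total batch = 2260 lb; LOI loss = 260.3 lb; yield = 88.49%

The intermediate values appear rounded to four significant figures between the steps. Each numeric step carries full precision through every step; every reported figure takes just one rounding — all derived quantities, which include glass mass, the yield, ignition loss, the five compositions, totals, are computed in exact precision, as quoted within the question or the answer, using the weight values on 2000 lb of glass.
Target oxide masses per 2000 lb enamel:
  CaO: 6.294% × 2000 = 125.9 lb
  K2O: 2.424% × 2000 = 48.48 lb
  Na2O: 11.67% × 2000 = 233.4 lb
  SiO2: 73.49% × 2000 = 1470 lb
  Al2O3: 6.121% × 2000 = 122.4 lb
Sums-versus-targets review applying the batch weights above, relative to the basis at hand (target by target, the sums agree exact up to rounding of places):
  CaO: 258.4·0.4872 = 125.9 lb (target 125.9 lb)
  K2O: 295.1·0.1186 + 283.8·0.04750 = 48.48 lb (target 48.48 lb)
  Na2O: 295.1·0.03460 + 442.6·0.4384 + 283.8·0.1027 = 233.4 lb (target 233.4 lb)
  SiO2: 295.1·0.6488 + 980.4·0.9950 + 258.4·0.5098 + 283.8·0.6031 = 1470 lb (target 1470 lb)
  Al2O3: 295.1·0.1831 + 980.4·0.003000 + 283.8·0.2306 = 122.4 lb (target 122.4 lb)
Mass balance on the glass: net batch after ignition = 2000 lb (targets for the oxides total 2000 lb; stated basis 2000 lb — deltas are rounding alone).
Total batch = Σ batch = 2260 lb; loss to ignition Σ batch·LOI = 260.3 lb; as yield: glass ÷ batch → 88.49%.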